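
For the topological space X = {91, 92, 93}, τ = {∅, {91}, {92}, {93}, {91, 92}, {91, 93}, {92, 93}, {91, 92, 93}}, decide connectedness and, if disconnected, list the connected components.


(X, τ) is disconnected; components = [{91}, {92}, {93}].

Find clopen sets (U ∈ τ with X ∖ U ∈ τ):
  U = ∅, X ∖ U = {91, 92, 93} — both open, so U is clopen.
  U = {91}, X ∖ U = {92, 93} — both open, so U is clopen.
  U = {92}, X ∖ U = {91, 93} — both open, so U is clopen.
  U = {93}, X ∖ U = {91, 92} — both open, so U is clopen.
  U = {91, 92}, X ∖ U = {93} — both open, so U is clopen.
  U = {91, 93}, X ∖ U = {92} — both open, so U is clopen.
  U = {92, 93}, X ∖ U = {91} — both open, so U is clopen.
  U = {91, 92, 93}, X ∖ U = ∅ — both open, so U is clopen.
Nontrivial clopen(s) exist: e.g. {91}. So (X, τ) is disconnected.
Compute connected components by grouping points that agree on all clopens:
  component: {91}
  component: {92}
  component: {93}


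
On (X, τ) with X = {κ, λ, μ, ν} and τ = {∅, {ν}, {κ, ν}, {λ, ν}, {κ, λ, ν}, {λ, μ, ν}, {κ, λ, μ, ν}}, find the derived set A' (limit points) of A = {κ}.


A' = ∅

For each x ∈ X, list the open sets U ∈ τ with x ∈ U, then check whether U ∩ (A ∖ {x}) ≠ ∅ for every such U.
  x = κ: open {κ, ν} ∋ x has {κ, ν} ∩ (A ∖ {κ}) = ∅, so x is NOT a limit point.
  x = λ: open {λ, ν} ∋ x has {λ, ν} ∩ (A ∖ {λ}) = ∅, so x is NOT a limit point.
  x = μ: open {λ, μ, ν} ∋ x has {λ, μ, ν} ∩ (A ∖ {μ}) = ∅, so x is NOT a limit point.
  x = ν: open {ν} ∋ x has {ν} ∩ (A ∖ {ν}) = ∅, so x is NOT a limit point.
Collecting: A' = ∅.


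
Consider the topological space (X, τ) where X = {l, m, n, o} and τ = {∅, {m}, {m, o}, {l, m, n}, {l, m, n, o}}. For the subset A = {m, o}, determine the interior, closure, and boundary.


int(A) = {m, o}, cl(A) = {l, m, n, o}, ∂A = {l, n}.

Closed sets in (X, τ) are complements of opens:
  closed(X, τ) = {∅, {o}, {l, n}, {l, n, o}, {l, m, n, o}}.
int(A) = ⋃ {U ∈ τ : U ⊆ A}. Opens contained in A: ∅, {m}, {m, o}.
Taking the union of these: int(A) = {m, o}.
cl(A) = ⋂ {C closed : A ⊆ C}. Closed sets containing A: {l, m, n, o}.
Intersecting these: cl(A) = {l, m, n, o}.
∂A = cl(A) ∖ int(A) = {l, m, n, o} ∖ {m, o} = {l, n}.


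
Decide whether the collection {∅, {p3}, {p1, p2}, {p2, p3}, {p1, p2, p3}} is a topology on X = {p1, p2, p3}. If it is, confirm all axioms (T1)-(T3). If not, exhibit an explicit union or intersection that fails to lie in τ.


τ is NOT a topology on X.

Axiom (T1): ∅ ∈ τ? Yes; X ∈ τ? Yes.
Axiom (T2/T3): check pairwise unions and intersections of members of τ.
Counterexample for (T3): {p1, p2} ∩ {p2, p3} = {p2} ∉ τ. Therefore τ is NOT a topology.


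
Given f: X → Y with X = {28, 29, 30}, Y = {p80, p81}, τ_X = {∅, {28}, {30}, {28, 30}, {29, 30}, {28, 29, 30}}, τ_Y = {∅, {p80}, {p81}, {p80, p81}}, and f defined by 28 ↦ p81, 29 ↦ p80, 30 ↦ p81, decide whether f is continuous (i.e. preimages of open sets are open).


f is NOT continuous.

Compute f^{-1}(U) for each U ∈ τ_Y:
  U = ∅: f^{-1}(U) = ∅ ∈ τ_X ✓.
  U = {p80}: f^{-1}(U) = {29} ∉ τ_X ✗.
  U = {p81}: f^{-1}(U) = {28, 30} ∈ τ_X ✓.
  U = {p80, p81}: f^{-1}(U) = {28, 29, 30} ∈ τ_X ✓.
Found U = {p80} with f^{-1}(U) = {29} not in τ_X. Therefore f is NOT continuous.


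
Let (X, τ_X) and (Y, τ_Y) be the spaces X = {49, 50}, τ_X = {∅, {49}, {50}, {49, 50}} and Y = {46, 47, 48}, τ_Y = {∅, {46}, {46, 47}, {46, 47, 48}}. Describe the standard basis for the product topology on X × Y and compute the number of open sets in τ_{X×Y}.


Basis B = {∅ × ∅, {49} × {46}, {50} × {46}, {49} × {46, 47}, {49, 50} × {46}, {50} × {46, 47}, {49} × {46, 47, 48}, {50} × {46, 47, 48}, {49, 50} × {46, 47}, {49, 50} × {46, 47, 48}}; |τ_{X×Y}| = 16.

Enumerate products U × V with U ∈ τ_X, V ∈ τ_Y (deduplicated):
  ∅ × ∅ = {} (∅)
  {49} × {46} = {(49,46)}
  {50} × {46} = {(50,46)}
  {49} × {46, 47} = {(49,46), (49,47)}
  {49, 50} × {46} = {(49,46), (50,46)}
  {50} × {46, 47} = {(50,46), (50,47)}
  {49} × {46, 47, 48} = {(49,46), (49,47), (49,48)}
  {50} × {46, 47, 48} = {(50,46), (50,47), (50,48)}
  {49, 50} × {46, 47} = {(49,46), (49,47), (50,46), (50,47)}
  {49, 50} × {46, 47, 48} = {(49,46), (49,47), (49,48), (50,46), (50,47), (50,48)}
These 10 distinct sets form the basis B.
Close under arbitrary unions to get τ_{X×Y}; counting gives |τ_{X×Y}| = 16.


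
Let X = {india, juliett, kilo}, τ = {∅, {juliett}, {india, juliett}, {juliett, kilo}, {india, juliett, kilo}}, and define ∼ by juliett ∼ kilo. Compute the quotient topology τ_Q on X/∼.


X/∼ = {[india], [juliett=kilo]}; |τ_Q| = 3.

Equivalence classes: [india], [juliett=kilo].
Quotient map π: X → X/∼ sends india ↦ [india], juliett ↦ [juliett=kilo], kilo ↦ [juliett=kilo].
For each subset V ⊆ X/∼, compute π^{-1}(V) ⊆ X and check whether π^{-1}(V) ∈ τ. V is open in τ_Q iff π^{-1}(V) ∈ τ.
  V = {}: π^{-1}(V) = ∅ ∈ τ ✓.
  V = {[india]}: π^{-1}(V) = {india} ∉ τ ✗.
  V = {[juliett=kilo]}: π^{-1}(V) = {juliett, kilo} ∈ τ ✓.
  V = {[india], [juliett=kilo]}: π^{-1}(V) = {india, juliett, kilo} ∈ τ ✓.
Open sets in the quotient: τ_Q = {{}, {[juliett=kilo]}, {[india], [juliett=kilo]}} (3 elements).


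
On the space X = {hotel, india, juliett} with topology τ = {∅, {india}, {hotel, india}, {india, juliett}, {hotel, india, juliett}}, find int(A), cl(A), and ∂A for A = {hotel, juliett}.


int(A) = ∅, cl(A) = {hotel, juliett}, ∂A = {hotel, juliett}.

Closed sets in (X, τ) are complements of opens:
  closed(X, τ) = {∅, {hotel}, {juliett}, {hotel, juliett}, {hotel, india, juliett}}.
int(A) = ⋃ {U ∈ τ : U ⊆ A}. Opens contained in A: ∅.
Taking the union of these: int(A) = ∅.
cl(A) = ⋂ {C closed : A ⊆ C}. Closed sets containing A: {hotel, juliett}, {hotel, india, juliett}.
Intersecting these: cl(A) = {hotel, juliett}.
∂A = cl(A) ∖ int(A) = {hotel, juliett} ∖ ∅ = {hotel, juliett}.


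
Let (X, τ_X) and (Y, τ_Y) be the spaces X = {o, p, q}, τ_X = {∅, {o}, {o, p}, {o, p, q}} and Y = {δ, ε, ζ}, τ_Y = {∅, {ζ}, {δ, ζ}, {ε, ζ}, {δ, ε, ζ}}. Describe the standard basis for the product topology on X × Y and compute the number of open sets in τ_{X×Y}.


Basis B = {∅ × ∅, {o} × {ζ}, {o} × {δ, ζ}, {o} × {ε, ζ}, {o, p} × {ζ}, {o} × {δ, ε, ζ}, {o, p, q} × {ζ}, {o, p} × {δ, ζ}, {o, p} × {ε, ζ}, {o, p} × {δ, ε, ζ}, {o, p, q} × {δ, ζ}, {o, p, q} × {ε, ζ}, {o, p, q} × {δ, ε, ζ}}; |τ_{X×Y}| = 30.

Enumerate products U × V with U ∈ τ_X, V ∈ τ_Y (deduplicated):
  ∅ × ∅ = {} (∅)
  {o} × {ζ} = {(o,ζ)}
  {o} × {δ, ζ} = {(o,δ), (o,ζ)}
  {o} × {ε, ζ} = {(o,ε), (o,ζ)}
  {o, p} × {ζ} = {(o,ζ), (p,ζ)}
  {o} × {δ, ε, ζ} = {(o,δ), (o,ε), (o,ζ)}
  {o, p, q} × {ζ} = {(o,ζ), (p,ζ), (q,ζ)}
  {o, p} × {δ, ζ} = {(o,δ), (o,ζ), (p,δ), (p,ζ)}
  {o, p} × {ε, ζ} = {(o,ε), (o,ζ), (p,ε), (p,ζ)}
  {o, p} × {δ, ε, ζ} = {(o,δ), (o,ε), (o,ζ), (p,δ), (p,ε), (p,ζ)}
  {o, p, q} × {δ, ζ} = {(o,δ), (o,ζ), (p,δ), (p,ζ), (q,δ), (q,ζ)}
  {o, p, q} × {ε, ζ} = {(o,ε), (o,ζ), (p,ε), (p,ζ), (q,ε), (q,ζ)}
  {o, p, q} × {δ, ε, ζ} = {(o,δ), (o,ε), (o,ζ), (p,δ), (p,ε), (p,ζ), (q,δ), (q,ε), (q,ζ)}
These 13 distinct sets form the basis B.
Close under arbitrary unions to get τ_{X×Y}; counting gives |τ_{X×Y}| = 30.


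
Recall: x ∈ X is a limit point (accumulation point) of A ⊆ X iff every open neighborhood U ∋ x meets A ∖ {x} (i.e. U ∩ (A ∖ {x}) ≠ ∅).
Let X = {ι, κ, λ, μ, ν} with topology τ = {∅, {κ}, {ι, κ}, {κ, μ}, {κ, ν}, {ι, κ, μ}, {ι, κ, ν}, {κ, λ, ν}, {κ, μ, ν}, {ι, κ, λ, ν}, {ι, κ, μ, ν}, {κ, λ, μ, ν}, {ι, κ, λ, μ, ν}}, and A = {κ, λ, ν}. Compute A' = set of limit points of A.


A' = {ι, λ, μ, ν}

For each x ∈ X, list the open sets U ∈ τ with x ∈ U, then check whether U ∩ (A ∖ {x}) ≠ ∅ for every such U.
  x = ι: opens ∋ x are {ι, κ}, {ι, κ, μ}, {ι, κ, ν}, {ι, κ, λ, ν}, {ι, κ, μ, ν}, {ι, κ, λ, μ, ν}; each meets A ∖ {ι}, so x IS a limit point.
  x = κ: open {κ} ∋ x has {κ} ∩ (A ∖ {κ}) = ∅, so x is NOT a limit point.
  x = λ: opens ∋ x are {κ, λ, ν}, {ι, κ, λ, ν}, {κ, λ, μ, ν}, {ι, κ, λ, μ, ν}; each meets A ∖ {λ}, so x IS a limit point.
  x = μ: opens ∋ x are {κ, μ}, {ι, κ, μ}, {κ, μ, ν}, {ι, κ, μ, ν}, {κ, λ, μ, ν}, {ι, κ, λ, μ, ν}; each meets A ∖ {μ}, so x IS a limit point.
  x = ν: opens ∋ x are {κ, ν}, {ι, κ, ν}, {κ, λ, ν}, {κ, μ, ν}, {ι, κ, λ, ν}, {ι, κ, μ, ν}, {κ, λ, μ, ν}, {ι, κ, λ, μ, ν}; each meets A ∖ {ν}, so x IS a limit point.
Collecting: A' = {ι, λ, μ, ν}.


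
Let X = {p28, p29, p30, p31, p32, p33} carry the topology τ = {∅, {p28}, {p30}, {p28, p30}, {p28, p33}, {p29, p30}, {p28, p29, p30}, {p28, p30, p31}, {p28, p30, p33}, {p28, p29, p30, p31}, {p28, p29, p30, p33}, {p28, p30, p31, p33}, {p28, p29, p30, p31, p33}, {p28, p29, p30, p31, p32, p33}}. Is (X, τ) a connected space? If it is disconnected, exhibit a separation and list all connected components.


(X, τ) is connected.

Find clopen sets (U ∈ τ with X ∖ U ∈ τ):
  U = ∅, X ∖ U = {p28, p29, p30, p31, p32, p33} — both open, so U is clopen.
  U = {p28, p29, p30, p31, p32, p33}, X ∖ U = ∅ — both open, so U is clopen.
Only trivial clopens (∅ and X) exist, so (X, τ) is connected.
Compute connected components by grouping points that agree on all clopens:
  component: {p28, p29, p30, p31, p32, p33}


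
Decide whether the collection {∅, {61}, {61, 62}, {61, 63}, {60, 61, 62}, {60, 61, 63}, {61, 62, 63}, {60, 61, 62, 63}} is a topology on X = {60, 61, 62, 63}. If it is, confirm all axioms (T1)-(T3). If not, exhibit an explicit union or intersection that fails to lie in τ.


τ is NOT a topology on X.

Axiom (T1): ∅ ∈ τ? Yes; X ∈ τ? Yes.
Axiom (T2/T3): check pairwise unions and intersections of members of τ.
Counterexample for (T3): {60, 61, 62} ∩ {60, 61, 63} = {60, 61} ∉ τ. Therefore τ is NOT a topology.


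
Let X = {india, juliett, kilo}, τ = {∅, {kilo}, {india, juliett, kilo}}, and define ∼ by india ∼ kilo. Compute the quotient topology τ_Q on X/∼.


X/∼ = {[india=kilo], [juliett]}; |τ_Q| = 2.

Equivalence classes: [india=kilo], [juliett].
Quotient map π: X → X/∼ sends india ↦ [india=kilo], juliett ↦ [juliett], kilo ↦ [india=kilo].
For each subset V ⊆ X/∼, compute π^{-1}(V) ⊆ X and check whether π^{-1}(V) ∈ τ. V is open in τ_Q iff π^{-1}(V) ∈ τ.
  V = {}: π^{-1}(V) = ∅ ∈ τ ✓.
  V = {[india=kilo]}: π^{-1}(V) = {india, kilo} ∉ τ ✗.
  V = {[juliett]}: π^{-1}(V) = {juliett} ∉ τ ✗.
  V = {[india=kilo], [juliett]}: π^{-1}(V) = {india, juliett, kilo} ∈ τ ✓.
Open sets in the quotient: τ_Q = {{}, {[india=kilo], [juliett]}} (2 elements).


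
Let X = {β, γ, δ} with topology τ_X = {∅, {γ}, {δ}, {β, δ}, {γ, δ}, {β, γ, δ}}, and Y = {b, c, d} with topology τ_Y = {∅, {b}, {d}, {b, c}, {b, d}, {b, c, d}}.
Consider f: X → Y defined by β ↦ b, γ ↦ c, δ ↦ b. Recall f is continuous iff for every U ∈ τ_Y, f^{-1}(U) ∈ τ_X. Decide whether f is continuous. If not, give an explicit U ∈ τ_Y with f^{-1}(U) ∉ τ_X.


f IS continuous.

Compute f^{-1}(U) for each U ∈ τ_Y:
  U = ∅: f^{-1}(U) = ∅ ∈ τ_X ✓.
  U = {b}: f^{-1}(U) = {β, δ} ∈ τ_X ✓.
  U = {d}: f^{-1}(U) = ∅ ∈ τ_X ✓.
  U = {b, c}: f^{-1}(U) = {β, γ, δ} ∈ τ_X ✓.
  U = {b, d}: f^{-1}(U) = {β, δ} ∈ τ_X ✓.
  U = {b, c, d}: f^{-1}(U) = {β, γ, δ} ∈ τ_X ✓.
Every preimage lies in τ_X, so f IS continuous.


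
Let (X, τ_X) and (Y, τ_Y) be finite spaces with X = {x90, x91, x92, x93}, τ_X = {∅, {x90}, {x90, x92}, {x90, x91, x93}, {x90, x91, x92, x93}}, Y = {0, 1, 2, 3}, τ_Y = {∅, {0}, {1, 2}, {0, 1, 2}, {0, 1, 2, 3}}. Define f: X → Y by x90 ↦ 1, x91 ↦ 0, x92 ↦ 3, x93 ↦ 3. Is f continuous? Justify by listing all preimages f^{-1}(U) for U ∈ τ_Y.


f is NOT continuous.

Compute f^{-1}(U) for each U ∈ τ_Y:
  U = ∅: f^{-1}(U) = ∅ ∈ τ_X ✓.
  U = {0}: f^{-1}(U) = {x91} ∉ τ_X ✗.
  U = {1, 2}: f^{-1}(U) = {x90} ∈ τ_X ✓.
  U = {0, 1, 2}: f^{-1}(U) = {x90, x91} ∉ τ_X ✗.
  U = {0, 1, 2, 3}: f^{-1}(U) = {x90, x91, x92, x93} ∈ τ_X ✓.
Found U = {0} with f^{-1}(U) = {x91} not in τ_X. Therefore f is NOT continuous.


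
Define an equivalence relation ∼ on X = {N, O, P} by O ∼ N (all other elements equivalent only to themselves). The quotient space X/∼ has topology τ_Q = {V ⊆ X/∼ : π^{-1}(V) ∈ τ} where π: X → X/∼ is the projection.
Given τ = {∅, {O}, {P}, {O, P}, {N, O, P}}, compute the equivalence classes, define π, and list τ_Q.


X/∼ = {[N=O], [P]}; |τ_Q| = 3.

Equivalence classes: [N=O], [P].
Quotient map π: X → X/∼ sends N ↦ [N=O], O ↦ [N=O], P ↦ [P].
For each subset V ⊆ X/∼, compute π^{-1}(V) ⊆ X and check whether π^{-1}(V) ∈ τ. V is open in τ_Q iff π^{-1}(V) ∈ τ.
  V = {}: π^{-1}(V) = ∅ ∈ τ ✓.
  V = {[N=O]}: π^{-1}(V) = {N, O} ∉ τ ✗.
  V = {[P]}: π^{-1}(V) = {P} ∈ τ ✓.
  V = {[N=O], [P]}: π^{-1}(V) = {N, O, P} ∈ τ ✓.
Open sets in the quotient: τ_Q = {{}, {[P]}, {[N=O], [P]}} (3 elements).


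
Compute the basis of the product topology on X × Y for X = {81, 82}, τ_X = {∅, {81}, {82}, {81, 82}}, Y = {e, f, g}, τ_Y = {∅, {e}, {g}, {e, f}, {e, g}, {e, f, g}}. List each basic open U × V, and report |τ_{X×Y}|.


Basis B = {∅ × ∅, {81} × {e}, {81} × {g}, {82} × {e}, {82} × {g}, {81} × {e, f}, {81} × {e, g}, {81, 82} × {e}, {81, 82} × {g}, {82} × {e, f}, {82} × {e, g}, {81} × {e, f, g}, {82} × {e, f, g}, {81, 82} × {e, f}, {81, 82} × {e, g}, {81, 82} × {e, f, g}}; |τ_{X×Y}| = 36.

Enumerate products U × V with U ∈ τ_X, V ∈ τ_Y (deduplicated):
  ∅ × ∅ = {} (∅)
  {81} × {e} = {(81,e)}
  {81} × {g} = {(81,g)}
  {82} × {e} = {(82,e)}
  {82} × {g} = {(82,g)}
  {81} × {e, f} = {(81,e), (81,f)}
  {81} × {e, g} = {(81,e), (81,g)}
  {81, 82} × {e} = {(81,e), (82,e)}
  {81, 82} × {g} = {(81,g), (82,g)}
  {82} × {e, f} = {(82,e), (82,f)}
  {82} × {e, g} = {(82,e), (82,g)}
  {81} × {e, f, g} = {(81,e), (81,f), (81,g)}
  {82} × {e, f, g} = {(82,e), (82,f), (82,g)}
  {81, 82} × {e, f} = {(81,e), (81,f), (82,e), (82,f)}
  {81, 82} × {e, g} = {(81,e), (81,g), (82,e), (82,g)}
  {81, 82} × {e, f, g} = {(81,e), (81,f), (81,g), (82,e), (82,f), (82,g)}
These 16 distinct sets form the basis B.
Close under arbitrary unions to get τ_{X×Y}; counting gives |τ_{X×Y}| = 36.


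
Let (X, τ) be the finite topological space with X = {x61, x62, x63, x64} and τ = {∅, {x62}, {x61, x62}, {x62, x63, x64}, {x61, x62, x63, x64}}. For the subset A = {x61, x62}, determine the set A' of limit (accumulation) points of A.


A' = {x61, x63, x64}

For each x ∈ X, list the open sets U ∈ τ with x ∈ U, then check whether U ∩ (A ∖ {x}) ≠ ∅ for every such U.
  x = x61: opens ∋ x are {x61, x62}, {x61, x62, x63, x64}; each meets A ∖ {x61}, so x IS a limit point.
  x = x62: open {x62} ∋ x has {x62} ∩ (A ∖ {x62}) = ∅, so x is NOT a limit point.
  x = x63: opens ∋ x are {x62, x63, x64}, {x61, x62, x63, x64}; each meets A ∖ {x63}, so x IS a limit point.
  x = x64: opens ∋ x are {x62, x63, x64}, {x61, x62, x63, x64}; each meets A ∖ {x64}, so x IS a limit point.
Collecting: A' = {x61, x63, x64}.


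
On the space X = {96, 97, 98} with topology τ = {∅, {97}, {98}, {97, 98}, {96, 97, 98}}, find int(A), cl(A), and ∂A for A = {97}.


int(A) = {97}, cl(A) = {96, 97}, ∂A = {96}.

Closed sets in (X, τ) are complements of opens:
  closed(X, τ) = {∅, {96}, {96, 97}, {96, 98}, {96, 97, 98}}.
int(A) = ⋃ {U ∈ τ : U ⊆ A}. Opens contained in A: ∅, {97}.
Taking the union of these: int(A) = {97}.
cl(A) = ⋂ {C closed : A ⊆ C}. Closed sets containing A: {96, 97}, {96, 97, 98}.
Intersecting these: cl(A) = {96, 97}.
∂A = cl(A) ∖ int(A) = {96, 97} ∖ {97} = {96}.


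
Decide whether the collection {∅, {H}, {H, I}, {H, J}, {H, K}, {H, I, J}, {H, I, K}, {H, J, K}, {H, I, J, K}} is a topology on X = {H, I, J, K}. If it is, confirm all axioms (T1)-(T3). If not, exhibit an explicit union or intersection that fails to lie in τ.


τ IS a topology on X.

Axiom (T1): ∅ ∈ τ? Yes; X ∈ τ? Yes.
Axiom (T2/T3): check pairwise unions and intersections of members of τ.
All pairwise intersections and unions checked — each lies in τ. Therefore τ satisfies (T1), (T2), (T3): it IS a topology on X.


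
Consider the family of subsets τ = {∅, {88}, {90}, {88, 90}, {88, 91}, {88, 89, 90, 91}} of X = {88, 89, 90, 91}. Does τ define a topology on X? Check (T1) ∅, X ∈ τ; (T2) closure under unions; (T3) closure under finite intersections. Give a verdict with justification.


τ is NOT a topology on X.

Axiom (T1): ∅ ∈ τ? Yes; X ∈ τ? Yes.
Axiom (T2/T3): check pairwise unions and intersections of members of τ.
Counterexample for (T2): {90} ∪ {88, 91} = {88, 90, 91} ∉ τ. Therefore τ is NOT a topology.


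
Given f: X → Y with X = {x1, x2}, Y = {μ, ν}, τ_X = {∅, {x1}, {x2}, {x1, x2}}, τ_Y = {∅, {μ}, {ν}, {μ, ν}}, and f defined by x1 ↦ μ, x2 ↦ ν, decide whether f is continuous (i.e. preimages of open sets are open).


f IS continuous.

Compute f^{-1}(U) for each U ∈ τ_Y:
  U = ∅: f^{-1}(U) = ∅ ∈ τ_X ✓.
  U = {μ}: f^{-1}(U) = {x1} ∈ τ_X ✓.
  U = {ν}: f^{-1}(U) = {x2} ∈ τ_X ✓.
  U = {μ, ν}: f^{-1}(U) = {x1, x2} ∈ τ_X ✓.
Every preimage lies in τ_X, so f IS continuous.


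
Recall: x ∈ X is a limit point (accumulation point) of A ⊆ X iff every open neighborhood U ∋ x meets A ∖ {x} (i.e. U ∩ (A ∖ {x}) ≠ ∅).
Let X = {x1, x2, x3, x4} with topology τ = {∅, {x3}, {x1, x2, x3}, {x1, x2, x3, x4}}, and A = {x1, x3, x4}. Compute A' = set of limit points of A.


A' = {x1, x2, x4}

For each x ∈ X, list the open sets U ∈ τ with x ∈ U, then check whether U ∩ (A ∖ {x}) ≠ ∅ for every such U.
  x = x1: opens ∋ x are {x1, x2, x3}, {x1, x2, x3, x4}; each meets A ∖ {x1}, so x IS a limit point.
  x = x2: opens ∋ x are {x1, x2, x3}, {x1, x2, x3, x4}; each meets A ∖ {x2}, so x IS a limit point.
  x = x3: open {x3} ∋ x has {x3} ∩ (A ∖ {x3}) = ∅, so x is NOT a limit point.
  x = x4: opens ∋ x are {x1, x2, x3, x4}; each meets A ∖ {x4}, so x IS a limit point.
Collecting: A' = {x1, x2, x4}.


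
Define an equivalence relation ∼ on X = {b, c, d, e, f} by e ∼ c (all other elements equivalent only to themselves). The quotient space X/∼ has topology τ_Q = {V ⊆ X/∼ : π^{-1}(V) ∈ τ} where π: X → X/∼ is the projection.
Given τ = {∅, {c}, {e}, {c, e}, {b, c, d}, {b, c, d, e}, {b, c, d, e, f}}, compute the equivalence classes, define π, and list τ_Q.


X/∼ = {[b], [c=e], [d], [f]}; |τ_Q| = 4.

Equivalence classes: [b], [c=e], [d], [f].
Quotient map π: X → X/∼ sends b ↦ [b], c ↦ [c=e], d ↦ [d], e ↦ [c=e], f ↦ [f].
For each subset V ⊆ X/∼, compute π^{-1}(V) ⊆ X and check whether π^{-1}(V) ∈ τ. V is open in τ_Q iff π^{-1}(V) ∈ τ.
  V = {}: π^{-1}(V) = ∅ ∈ τ ✓.
  V = {[b]}: π^{-1}(V) = {b} ∉ τ ✗.
  V = {[c=e]}: π^{-1}(V) = {c, e} ∈ τ ✓.
  V = {[b], [c=e]}: π^{-1}(V) = {b, c, e} ∉ τ ✗.
  V = {[d]}: π^{-1}(V) = {d} ∉ τ ✗.
  V = {[b], [d]}: π^{-1}(V) = {b, d} ∉ τ ✗.
  V = {[c=e], [d]}: π^{-1}(V) = {c, d, e} ∉ τ ✗.
  V = {[b], [c=e], [d]}: π^{-1}(V) = {b, c, d, e} ∈ τ ✓.
  V = {[f]}: π^{-1}(V) = {f} ∉ τ ✗.
  V = {[b], [f]}: π^{-1}(V) = {b, f} ∉ τ ✗.
  V = {[c=e], [f]}: π^{-1}(V) = {c, e, f} ∉ τ ✗.
  V = {[b], [c=e], [f]}: π^{-1}(V) = {b, c, e, f} ∉ τ ✗.
  V = {[d], [f]}: π^{-1}(V) = {d, f} ∉ τ ✗.
  V = {[b], [d], [f]}: π^{-1}(V) = {b, d, f} ∉ τ ✗.
  V = {[c=e], [d], [f]}: π^{-1}(V) = {c, d, e, f} ∉ τ ✗.
  V = {[b], [c=e], [d], [f]}: π^{-1}(V) = {b, c, d, e, f} ∈ τ ✓.
Open sets in the quotient: τ_Q = {{}, {[c=e]}, {[b], [c=e], [d]}, {[b], [c=e], [d], [f]}} (4 elements).


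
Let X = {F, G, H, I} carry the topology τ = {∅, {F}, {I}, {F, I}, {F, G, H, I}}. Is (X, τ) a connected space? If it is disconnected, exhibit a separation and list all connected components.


(X, τ) is connected.

Find clopen sets (U ∈ τ with X ∖ U ∈ τ):
  U = ∅, X ∖ U = {F, G, H, I} — both open, so U is clopen.
  U = {F, G, H, I}, X ∖ U = ∅ — both open, so U is clopen.
Only trivial clopens (∅ and X) exist, so (X, τ) is connected.
Compute connected components by grouping points that agree on all clopens:
  component: {F, G, H, I}


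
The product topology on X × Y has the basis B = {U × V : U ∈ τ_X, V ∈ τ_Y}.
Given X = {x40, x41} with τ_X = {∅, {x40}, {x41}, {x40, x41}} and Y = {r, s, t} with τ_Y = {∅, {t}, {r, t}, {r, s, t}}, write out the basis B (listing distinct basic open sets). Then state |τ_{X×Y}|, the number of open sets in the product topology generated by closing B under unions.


Basis B = {∅ × ∅, {x40} × {t}, {x41} × {t}, {x40} × {r, t}, {x40, x41} × {t}, {x41} × {r, t}, {x40} × {r, s, t}, {x41} × {r, s, t}, {x40, x41} × {r, t}, {x40, x41} × {r, s, t}}; |τ_{X×Y}| = 16.

Enumerate products U × V with U ∈ τ_X, V ∈ τ_Y (deduplicated):
  ∅ × ∅ = {} (∅)
  {x40} × {t} = {(x40,t)}
  {x41} × {t} = {(x41,t)}
  {x40} × {r, t} = {(x40,r), (x40,t)}
  {x40, x41} × {t} = {(x40,t), (x41,t)}
  {x41} × {r, t} = {(x41,r), (x41,t)}
  {x40} × {r, s, t} = {(x40,r), (x40,s), (x40,t)}
  {x41} × {r, s, t} = {(x41,r), (x41,s), (x41,t)}
  {x40, x41} × {r, t} = {(x40,r), (x40,t), (x41,r), (x41,t)}
  {x40, x41} × {r, s, t} = {(x40,r), (x40,s), (x40,t), (x41,r), (x41,s), (x41,t)}
These 10 distinct sets form the basis B.
Close under arbitrary unions to get τ_{X×Y}; counting gives |τ_{X×Y}| = 16.


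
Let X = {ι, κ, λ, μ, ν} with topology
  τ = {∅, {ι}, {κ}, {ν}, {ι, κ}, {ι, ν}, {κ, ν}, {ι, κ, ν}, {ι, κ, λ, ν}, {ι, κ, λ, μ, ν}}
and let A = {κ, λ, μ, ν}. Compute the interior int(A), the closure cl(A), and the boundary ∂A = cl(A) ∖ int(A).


int(A) = {κ, ν}, cl(A) = {κ, λ, μ, ν}, ∂A = {λ, μ}.

Closed sets in (X, τ) are complements of opens:
  closed(X, τ) = {∅, {μ}, {λ, μ}, {ι, λ, μ}, {κ, λ, μ}, {λ, μ, ν}, {ι, κ, λ, μ}, {ι, λ, μ, ν}, {κ, λ, μ, ν}, {ι, κ, λ, μ, ν}}.
int(A) = ⋃ {U ∈ τ : U ⊆ A}. Opens contained in A: ∅, {κ}, {ν}, {κ, ν}.
Taking the union of these: int(A) = {κ, ν}.
cl(A) = ⋂ {C closed : A ⊆ C}. Closed sets containing A: {κ, λ, μ, ν}, {ι, κ, λ, μ, ν}.
Intersecting these: cl(A) = {κ, λ, μ, ν}.
∂A = cl(A) ∖ int(A) = {κ, λ, μ, ν} ∖ {κ, ν} = {λ, μ}.


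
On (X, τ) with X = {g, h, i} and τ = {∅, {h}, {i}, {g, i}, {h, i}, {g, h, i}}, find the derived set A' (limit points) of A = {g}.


A' = ∅

For each x ∈ X, list the open sets U ∈ τ with x ∈ U, then check whether U ∩ (A ∖ {x}) ≠ ∅ for every such U.
  x = g: open {g, i} ∋ x has {g, i} ∩ (A ∖ {g}) = ∅, so x is NOT a limit point.
  x = h: open {h} ∋ x has {h} ∩ (A ∖ {h}) = ∅, so x is NOT a limit point.
  x = i: open {i} ∋ x has {i} ∩ (A ∖ {i}) = ∅, so x is NOT a limit point.
Collecting: A' = ∅.


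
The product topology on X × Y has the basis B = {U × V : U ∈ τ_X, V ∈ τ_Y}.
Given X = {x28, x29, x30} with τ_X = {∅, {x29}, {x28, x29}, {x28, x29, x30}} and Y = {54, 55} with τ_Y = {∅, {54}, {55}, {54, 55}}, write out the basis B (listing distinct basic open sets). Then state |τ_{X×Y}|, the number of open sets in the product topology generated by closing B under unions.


Basis B = {∅ × ∅, {x29} × {54}, {x29} × {55}, {x28, x29} × {54}, {x28, x29} × {55}, {x29} × {54, 55}, {x28, x29, x30} × {54}, {x28, x29, x30} × {55}, {x28, x29} × {54, 55}, {x28, x29, x30} × {54, 55}}; |τ_{X×Y}| = 16.

Enumerate products U × V with U ∈ τ_X, V ∈ τ_Y (deduplicated):
  ∅ × ∅ = {} (∅)
  {x29} × {54} = {(x29,54)}
  {x29} × {55} = {(x29,55)}
  {x28, x29} × {54} = {(x28,54), (x29,54)}
  {x28, x29} × {55} = {(x28,55), (x29,55)}
  {x29} × {54, 55} = {(x29,54), (x29,55)}
  {x28, x29, x30} × {54} = {(x28,54), (x29,54), (x30,54)}
  {x28, x29, x30} × {55} = {(x28,55), (x29,55), (x30,55)}
  {x28, x29} × {54, 55} = {(x28,54), (x28,55), (x29,54), (x29,55)}
  {x28, x29, x30} × {54, 55} = {(x28,54), (x28,55), (x29,54), (x29,55), (x30,54), (x30,55)}
These 10 distinct sets form the basis B.
Close under arbitrary unions to get τ_{X×Y}; counting gives |τ_{X×Y}| = 16.


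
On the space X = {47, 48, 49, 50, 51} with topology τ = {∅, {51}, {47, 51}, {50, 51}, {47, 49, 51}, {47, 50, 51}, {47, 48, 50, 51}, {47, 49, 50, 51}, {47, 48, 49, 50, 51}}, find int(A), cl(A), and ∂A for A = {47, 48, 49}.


int(A) = ∅, cl(A) = {47, 48, 49}, ∂A = {47, 48, 49}.

Closed sets in (X, τ) are complements of opens:
  closed(X, τ) = {∅, {48}, {49}, {48, 49}, {48, 50}, {47, 48, 49}, {48, 49, 50}, {47, 48, 49, 50}, {47, 48, 49, 50, 51}}.
int(A) = ⋃ {U ∈ τ : U ⊆ A}. Opens contained in A: ∅.
Taking the union of these: int(A) = ∅.
cl(A) = ⋂ {C closed : A ⊆ C}. Closed sets containing A: {47, 48, 49}, {47, 48, 49, 50}, {47, 48, 49, 50, 51}.
Intersecting these: cl(A) = {47, 48, 49}.
∂A = cl(A) ∖ int(A) = {47, 48, 49} ∖ ∅ = {47, 48, 49}.


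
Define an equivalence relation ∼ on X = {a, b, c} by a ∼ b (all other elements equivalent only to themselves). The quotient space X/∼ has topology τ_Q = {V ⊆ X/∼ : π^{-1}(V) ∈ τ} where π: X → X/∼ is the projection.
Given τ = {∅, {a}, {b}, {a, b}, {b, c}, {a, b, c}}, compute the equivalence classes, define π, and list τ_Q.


X/∼ = {[a=b], [c]}; |τ_Q| = 3.

Equivalence classes: [a=b], [c].
Quotient map π: X → X/∼ sends a ↦ [a=b], b ↦ [a=b], c ↦ [c].
For each subset V ⊆ X/∼, compute π^{-1}(V) ⊆ X and check whether π^{-1}(V) ∈ τ. V is open in τ_Q iff π^{-1}(V) ∈ τ.
  V = {}: π^{-1}(V) = ∅ ∈ τ ✓.
  V = {[a=b]}: π^{-1}(V) = {a, b} ∈ τ ✓.
  V = {[c]}: π^{-1}(V) = {c} ∉ τ ✗.
  V = {[a=b], [c]}: π^{-1}(V) = {a, b, c} ∈ τ ✓.
Open sets in the quotient: τ_Q = {{}, {[a=b]}, {[a=b], [c]}} (3 elements).


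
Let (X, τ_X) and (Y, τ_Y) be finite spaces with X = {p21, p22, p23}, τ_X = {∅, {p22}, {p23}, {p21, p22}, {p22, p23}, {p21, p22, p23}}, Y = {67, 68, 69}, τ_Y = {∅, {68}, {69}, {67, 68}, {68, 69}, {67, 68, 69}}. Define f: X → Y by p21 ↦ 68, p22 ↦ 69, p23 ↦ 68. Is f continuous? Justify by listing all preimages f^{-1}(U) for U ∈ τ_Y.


f is NOT continuous.

Compute f^{-1}(U) for each U ∈ τ_Y:
  U = ∅: f^{-1}(U) = ∅ ∈ τ_X ✓.
  U = {68}: f^{-1}(U) = {p21, p23} ∉ τ_X ✗.
  U = {69}: f^{-1}(U) = {p22} ∈ τ_X ✓.
  U = {67, 68}: f^{-1}(U) = {p21, p23} ∉ τ_X ✗.
  U = {68, 69}: f^{-1}(U) = {p21, p22, p23} ∈ τ_X ✓.
  U = {67, 68, 69}: f^{-1}(U) = {p21, p22, p23} ∈ τ_X ✓.
Found U = {68} with f^{-1}(U) = {p21, p23} not in τ_X. Therefore f is NOT continuous.


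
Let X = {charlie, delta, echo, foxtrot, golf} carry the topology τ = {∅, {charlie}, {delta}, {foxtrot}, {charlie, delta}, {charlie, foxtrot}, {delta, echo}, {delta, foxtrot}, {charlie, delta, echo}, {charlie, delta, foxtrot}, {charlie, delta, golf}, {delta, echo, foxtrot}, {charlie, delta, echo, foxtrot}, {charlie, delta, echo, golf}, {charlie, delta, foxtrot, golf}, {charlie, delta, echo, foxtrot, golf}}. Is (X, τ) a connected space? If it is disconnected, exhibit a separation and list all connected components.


(X, τ) is disconnected; components = [{foxtrot}, {charlie, delta, echo, golf}].

Find clopen sets (U ∈ τ with X ∖ U ∈ τ):
  U = ∅, X ∖ U = {charlie, delta, echo, foxtrot, golf} — both open, so U is clopen.
  U = {foxtrot}, X ∖ U = {charlie, delta, echo, golf} — both open, so U is clopen.
  U = {charlie, delta, echo, golf}, X ∖ U = {foxtrot} — both open, so U is clopen.
  U = {charlie, delta, echo, foxtrot, golf}, X ∖ U = ∅ — both open, so U is clopen.
Nontrivial clopen(s) exist: e.g. {charlie, delta, echo, golf}. So (X, τ) is disconnected.
Compute connected components by grouping points that agree on all clopens:
  component: {foxtrot}
  component: {charlie, delta, echo, golf}


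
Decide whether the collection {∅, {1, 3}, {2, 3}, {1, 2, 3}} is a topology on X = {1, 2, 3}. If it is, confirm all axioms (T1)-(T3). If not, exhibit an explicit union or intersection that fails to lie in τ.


τ is NOT a topology on X.

Axiom (T1): ∅ ∈ τ? Yes; X ∈ τ? Yes.
Axiom (T2/T3): check pairwise unions and intersections of members of τ.
Counterexample for (T3): {1, 3} ∩ {2, 3} = {3} ∉ τ. Therefore τ is NOT a topology.


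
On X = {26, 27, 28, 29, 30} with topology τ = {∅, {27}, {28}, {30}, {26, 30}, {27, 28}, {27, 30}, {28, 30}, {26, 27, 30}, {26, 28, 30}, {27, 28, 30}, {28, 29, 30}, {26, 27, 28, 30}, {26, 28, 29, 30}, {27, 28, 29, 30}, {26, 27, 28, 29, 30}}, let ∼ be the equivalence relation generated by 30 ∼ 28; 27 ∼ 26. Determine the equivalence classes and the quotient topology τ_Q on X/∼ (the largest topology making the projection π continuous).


X/∼ = {[26=27], [28=30], [29]}; |τ_Q| = 5.

Equivalence classes: [26=27], [28=30], [29].
Quotient map π: X → X/∼ sends 26 ↦ [26=27], 27 ↦ [26=27], 28 ↦ [28=30], 29 ↦ [29], 30 ↦ [28=30].
For each subset V ⊆ X/∼, compute π^{-1}(V) ⊆ X and check whether π^{-1}(V) ∈ τ. V is open in τ_Q iff π^{-1}(V) ∈ τ.
  V = {}: π^{-1}(V) = ∅ ∈ τ ✓.
  V = {[26=27]}: π^{-1}(V) = {26, 27} ∉ τ ✗.
  V = {[28=30]}: π^{-1}(V) = {28, 30} ∈ τ ✓.
  V = {[26=27], [28=30]}: π^{-1}(V) = {26, 27, 28, 30} ∈ τ ✓.
  V = {[29]}: π^{-1}(V) = {29} ∉ τ ✗.
  V = {[26=27], [29]}: π^{-1}(V) = {26, 27, 29} ∉ τ ✗.
  V = {[28=30], [29]}: π^{-1}(V) = {28, 29, 30} ∈ τ ✓.
  V = {[26=27], [28=30], [29]}: π^{-1}(V) = {26, 27, 28, 29, 30} ∈ τ ✓.
Open sets in the quotient: τ_Q = {{}, {[28=30]}, {[26=27], [28=30]}, {[28=30], [29]}, {[26=27], [28=30], [29]}} (5 elements).


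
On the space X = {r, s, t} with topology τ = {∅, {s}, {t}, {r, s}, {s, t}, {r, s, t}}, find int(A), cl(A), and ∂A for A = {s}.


int(A) = {s}, cl(A) = {r, s}, ∂A = {r}.

Closed sets in (X, τ) are complements of opens:
  closed(X, τ) = {∅, {r}, {t}, {r, s}, {r, t}, {r, s, t}}.
int(A) = ⋃ {U ∈ τ : U ⊆ A}. Opens contained in A: ∅, {s}.
Taking the union of these: int(A) = {s}.
cl(A) = ⋂ {C closed : A ⊆ C}. Closed sets containing A: {r, s}, {r, s, t}.
Intersecting these: cl(A) = {r, s}.
∂A = cl(A) ∖ int(A) = {r, s} ∖ {s} = {r}.


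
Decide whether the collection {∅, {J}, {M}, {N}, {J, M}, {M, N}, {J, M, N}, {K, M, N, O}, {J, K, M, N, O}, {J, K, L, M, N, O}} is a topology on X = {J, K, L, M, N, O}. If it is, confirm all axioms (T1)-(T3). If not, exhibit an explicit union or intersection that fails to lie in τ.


τ is NOT a topology on X.

Axiom (T1): ∅ ∈ τ? Yes; X ∈ τ? Yes.
Axiom (T2/T3): check pairwise unions and intersections of members of τ.
Counterexample for (T2): {J} ∪ {N} = {J, N} ∉ τ. Therefore τ is NOT a topology.


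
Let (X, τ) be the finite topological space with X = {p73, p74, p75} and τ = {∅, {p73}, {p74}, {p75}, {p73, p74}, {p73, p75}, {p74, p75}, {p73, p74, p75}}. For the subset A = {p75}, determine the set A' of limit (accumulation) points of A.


A' = ∅

For each x ∈ X, list the open sets U ∈ τ with x ∈ U, then check whether U ∩ (A ∖ {x}) ≠ ∅ for every such U.
  x = p73: open {p73} ∋ x has {p73} ∩ (A ∖ {p73}) = ∅, so x is NOT a limit point.
  x = p74: open {p74} ∋ x has {p74} ∩ (A ∖ {p74}) = ∅, so x is NOT a limit point.
  x = p75: open {p75} ∋ x has {p75} ∩ (A ∖ {p75}) = ∅, so x is NOT a limit point.
Collecting: A' = ∅.


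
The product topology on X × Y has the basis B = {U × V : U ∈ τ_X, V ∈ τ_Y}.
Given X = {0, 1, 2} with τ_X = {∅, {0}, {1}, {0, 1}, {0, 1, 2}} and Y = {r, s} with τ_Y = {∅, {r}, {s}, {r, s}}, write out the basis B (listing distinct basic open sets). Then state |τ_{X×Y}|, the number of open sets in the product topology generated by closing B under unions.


Basis B = {∅ × ∅, {0} × {r}, {0} × {s}, {1} × {r}, {1} × {s}, {0} × {r, s}, {0, 1} × {r}, {0, 1} × {s}, {1} × {r, s}, {0, 1, 2} × {r}, {0, 1, 2} × {s}, {0, 1} × {r, s}, {0, 1, 2} × {r, s}}; |τ_{X×Y}| = 25.

Enumerate products U × V with U ∈ τ_X, V ∈ τ_Y (deduplicated):
  ∅ × ∅ = {} (∅)
  {0} × {r} = {(0,r)}
  {0} × {s} = {(0,s)}
  {1} × {r} = {(1,r)}
  {1} × {s} = {(1,s)}
  {0} × {r, s} = {(0,r), (0,s)}
  {0, 1} × {r} = {(0,r), (1,r)}
  {0, 1} × {s} = {(0,s), (1,s)}
  {1} × {r, s} = {(1,r), (1,s)}
  {0, 1, 2} × {r} = {(0,r), (1,r), (2,r)}
  {0, 1, 2} × {s} = {(0,s), (1,s), (2,s)}
  {0, 1} × {r, s} = {(0,r), (0,s), (1,r), (1,s)}
  {0, 1, 2} × {r, s} = {(0,r), (0,s), (1,r), (1,s), (2,r), (2,s)}
These 13 distinct sets form the basis B.
Close under arbitrary unions to get τ_{X×Y}; counting gives |τ_{X×Y}| = 25.


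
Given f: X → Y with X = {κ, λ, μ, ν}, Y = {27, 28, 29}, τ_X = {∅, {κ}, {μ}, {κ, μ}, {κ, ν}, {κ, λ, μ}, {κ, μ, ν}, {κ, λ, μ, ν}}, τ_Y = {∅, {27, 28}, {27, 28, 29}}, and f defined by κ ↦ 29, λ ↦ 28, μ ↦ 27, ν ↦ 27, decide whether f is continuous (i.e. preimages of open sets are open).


f is NOT continuous.

Compute f^{-1}(U) for each U ∈ τ_Y:
  U = ∅: f^{-1}(U) = ∅ ∈ τ_X ✓.
  U = {27, 28}: f^{-1}(U) = {λ, μ, ν} ∉ τ_X ✗.
  U = {27, 28, 29}: f^{-1}(U) = {κ, λ, μ, ν} ∈ τ_X ✓.
Found U = {27, 28} with f^{-1}(U) = {λ, μ, ν} not in τ_X. Therefore f is NOT continuous.


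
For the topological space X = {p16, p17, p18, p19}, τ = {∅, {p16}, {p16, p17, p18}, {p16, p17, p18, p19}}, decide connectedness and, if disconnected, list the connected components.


(X, τ) is connected.

Find clopen sets (U ∈ τ with X ∖ U ∈ τ):
  U = ∅, X ∖ U = {p16, p17, p18, p19} — both open, so U is clopen.
  U = {p16, p17, p18, p19}, X ∖ U = ∅ — both open, so U is clopen.
Only trivial clopens (∅ and X) exist, so (X, τ) is connected.
Compute connected components by grouping points that agree on all clopens:
  component: {p16, p17, p18, p19}


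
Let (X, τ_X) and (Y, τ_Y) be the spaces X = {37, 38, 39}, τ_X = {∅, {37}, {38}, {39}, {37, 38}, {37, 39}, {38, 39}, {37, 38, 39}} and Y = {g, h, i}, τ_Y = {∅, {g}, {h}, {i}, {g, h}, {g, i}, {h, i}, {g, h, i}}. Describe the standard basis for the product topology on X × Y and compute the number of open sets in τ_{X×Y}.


Basis B = {∅ × ∅, {37} × {g}, {37} × {h}, {37} × {i}, {38} × {g}, {38} × {h}, {38} × {i}, {39} × {g}, {39} × {h}, {39} × {i}, {37} × {g, h}, {37} × {g, i}, {37, 38} × {g}, {37, 39} × {g}, {37} × {h, i}, {37, 38} × {h}, {37, 39} × {h}, {37, 38} × {i}, {37, 39} × {i}, {38} × {g, h}, {38} × {g, i}, {38, 39} × {g}, {38} × {h, i}, {38, 39} × {h}, {38, 39} × {i}, {39} × {g, h}, {39} × {g, i}, {39} × {h, i}, {37} × {g, h, i}, {37, 38, 39} × {g}, {37, 38, 39} × {h}, {37, 38, 39} × {i}, {38} × {g, h, i}, {39} × {g, h, i}, {37, 38} × {g, h}, {37, 39} × {g, h}, {37, 38} × {g, i}, {37, 39} × {g, i}, {37, 38} × {h, i}, {37, 39} × {h, i}, {38, 39} × {g, h}, {38, 39} × {g, i}, {38, 39} × {h, i}, {37, 38} × {g, h, i}, {37, 39} × {g, h, i}, {37, 38, 39} × {g, h}, {37, 38, 39} × {g, i}, {37, 38, 39} × {h, i}, {38, 39} × {g, h, i}, {37, 38, 39} × {g, h, i}}; |τ_{X×Y}| = 512.

Enumerate products U × V with U ∈ τ_X, V ∈ τ_Y (deduplicated):
  ∅ × ∅ = {} (∅)
  {37} × {g} = {(37,g)}
  {37} × {h} = {(37,h)}
  {37} × {i} = {(37,i)}
  {38} × {g} = {(38,g)}
  {38} × {h} = {(38,h)}
  {38} × {i} = {(38,i)}
  {39} × {g} = {(39,g)}
  {39} × {h} = {(39,h)}
  {39} × {i} = {(39,i)}
  {37} × {g, h} = {(37,g), (37,h)}
  {37} × {g, i} = {(37,g), (37,i)}
  {37, 38} × {g} = {(37,g), (38,g)}
  {37, 39} × {g} = {(37,g), (39,g)}
  {37} × {h, i} = {(37,h), (37,i)}
  {37, 38} × {h} = {(37,h), (38,h)}
  {37, 39} × {h} = {(37,h), (39,h)}
  {37, 38} × {i} = {(37,i), (38,i)}
  {37, 39} × {i} = {(37,i), (39,i)}
  {38} × {g, h} = {(38,g), (38,h)}
  {38} × {g, i} = {(38,g), (38,i)}
  {38, 39} × {g} = {(38,g), (39,g)}
  {38} × {h, i} = {(38,h), (38,i)}
  {38, 39} × {h} = {(38,h), (39,h)}
  {38, 39} × {i} = {(38,i), (39,i)}
  {39} × {g, h} = {(39,g), (39,h)}
  {39} × {g, i} = {(39,g), (39,i)}
  {39} × {h, i} = {(39,h), (39,i)}
  {37} × {g, h, i} = {(37,g), (37,h), (37,i)}
  {37, 38, 39} × {g} = {(37,g), (38,g), (39,g)}
  {37, 38, 39} × {h} = {(37,h), (38,h), (39,h)}
  {37, 38, 39} × {i} = {(37,i), (38,i), (39,i)}
  {38} × {g, h, i} = {(38,g), (38,h), (38,i)}
  {39} × {g, h, i} = {(39,g), (39,h), (39,i)}
  {37, 38} × {g, h} = {(37,g), (37,h), (38,g), (38,h)}
  {37, 39} × {g, h} = {(37,g), (37,h), (39,g), (39,h)}
  {37, 38} × {g, i} = {(37,g), (37,i), (38,g), (38,i)}
  {37, 39} × {g, i} = {(37,g), (37,i), (39,g), (39,i)}
  {37, 38} × {h, i} = {(37,h), (37,i), (38,h), (38,i)}
  {37, 39} × {h, i} = {(37,h), (37,i), (39,h), (39,i)}
  {38, 39} × {g, h} = {(38,g), (38,h), (39,g), (39,h)}
  {38, 39} × {g, i} = {(38,g), (38,i), (39,g), (39,i)}
  {38, 39} × {h, i} = {(38,h), (38,i), (39,h), (39,i)}
  {37, 38} × {g, h, i} = {(37,g), (37,h), (37,i), (38,g), (38,h), (38,i)}
  {37, 39} × {g, h, i} = {(37,g), (37,h), (37,i), (39,g), (39,h), (39,i)}
  {37, 38, 39} × {g, h} = {(37,g), (37,h), (38,g), (38,h), (39,g), (39,h)}
  {37, 38, 39} × {g, i} = {(37,g), (37,i), (38,g), (38,i), (39,g), (39,i)}
  {37, 38, 39} × {h, i} = {(37,h), (37,i), (38,h), (38,i), (39,h), (39,i)}
  {38, 39} × {g, h, i} = {(38,g), (38,h), (38,i), (39,g), (39,h), (39,i)}
  {37, 38, 39} × {g, h, i} = {(37,g), (37,h), (37,i), (38,g), (38,h), (38,i), (39,g), (39,h), (39,i)}
These 50 distinct sets form the basis B.
Close under arbitrary unions to get τ_{X×Y}; counting gives |τ_{X×Y}| = 512.


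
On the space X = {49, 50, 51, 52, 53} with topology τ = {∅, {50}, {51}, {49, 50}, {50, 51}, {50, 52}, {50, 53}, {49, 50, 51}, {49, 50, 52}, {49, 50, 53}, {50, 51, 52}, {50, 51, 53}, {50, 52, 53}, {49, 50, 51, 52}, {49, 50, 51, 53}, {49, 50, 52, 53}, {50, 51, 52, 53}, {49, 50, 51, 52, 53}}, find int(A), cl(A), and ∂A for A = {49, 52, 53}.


int(A) = ∅, cl(A) = {49, 52, 53}, ∂A = {49, 52, 53}.

Closed sets in (X, τ) are complements of opens:
  closed(X, τ) = {∅, {49}, {51}, {52}, {53}, {49, 51}, {49, 52}, {49, 53}, {51, 52}, {51, 53}, {52, 53}, {49, 51, 52}, {49, 51, 53}, {49, 52, 53}, {51, 52, 53}, {49, 50, 52, 53}, {49, 51, 52, 53}, {49, 50, 51, 52, 53}}.
int(A) = ⋃ {U ∈ τ : U ⊆ A}. Opens contained in A: ∅.
Taking the union of these: int(A) = ∅.
cl(A) = ⋂ {C closed : A ⊆ C}. Closed sets containing A: {49, 52, 53}, {49, 50, 52, 53}, {49, 51, 52, 53}, {49, 50, 51, 52, 53}.
Intersecting these: cl(A) = {49, 52, 53}.
∂A = cl(A) ∖ int(A) = {49, 52, 53} ∖ ∅ = {49, 52, 53}.


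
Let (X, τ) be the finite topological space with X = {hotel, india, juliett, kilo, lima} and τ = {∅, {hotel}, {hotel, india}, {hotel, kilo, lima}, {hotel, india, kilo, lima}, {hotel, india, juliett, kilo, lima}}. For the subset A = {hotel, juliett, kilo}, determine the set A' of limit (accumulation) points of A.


A' = {india, juliett, kilo, lima}

For each x ∈ X, list the open sets U ∈ τ with x ∈ U, then check whether U ∩ (A ∖ {x}) ≠ ∅ for every such U.
  x = hotel: open {hotel} ∋ x has {hotel} ∩ (A ∖ {hotel}) = ∅, so x is NOT a limit point.
  x = india: opens ∋ x are {hotel, india}, {hotel, india, kilo, lima}, {hotel, india, juliett, kilo, lima}; each meets A ∖ {india}, so x IS a limit point.
  x = juliett: opens ∋ x are {hotel, india, juliett, kilo, lima}; each meets A ∖ {juliett}, so x IS a limit point.
  x = kilo: opens ∋ x are {hotel, kilo, lima}, {hotel, india, kilo, lima}, {hotel, india, juliett, kilo, lima}; each meets A ∖ {kilo}, so x IS a limit point.
  x = lima: opens ∋ x are {hotel, kilo, lima}, {hotel, india, kilo, lima}, {hotel, india, juliett, kilo, lima}; each meets A ∖ {lima}, so x IS a limit point.
Collecting: A' = {india, juliett, kilo, lima}.
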